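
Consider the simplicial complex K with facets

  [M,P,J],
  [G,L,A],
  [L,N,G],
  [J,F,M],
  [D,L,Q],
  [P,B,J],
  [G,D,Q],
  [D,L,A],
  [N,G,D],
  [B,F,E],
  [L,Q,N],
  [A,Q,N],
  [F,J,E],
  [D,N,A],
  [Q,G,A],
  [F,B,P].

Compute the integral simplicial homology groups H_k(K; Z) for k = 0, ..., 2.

H_0 = Z^2,  H_1 = Z ⊕ Z/2Z,  H_2 = 0.

Order the vertices as A < B < D < E < F < G < J < L < M < N < P < Q. Listing each simplex with vertices in this order, K has dimension 2 with simplices:

  0-simplices (12): A, B, D, E, F, G, J, L, M, N, P, Q
  1-simplices (27): AD, AG, AL, AN, AQ, BE, BF, BJ, BP, DG, DL, DN, DQ, EF, EJ, FJ, FM, FP, GL, GN, GQ, JM, JP, LN, LQ, MP, NQ
  2-simplices (16): ADL, ADN, AGL, AGQ, ANQ, BEF, BFP, BJP, DGN, DGQ, DLQ, EFJ, FJM, GLN, JMP, LNQ

so the chain groups are C_0 ≅ Z^12, C_1 ≅ Z^27, C_2 ≅ Z^16.

∂_1: C_1 → C_0 maps an edge to its endpoints' difference, ∂[p,q] = q − p.
As a 12×27 matrix over Z this has rank 10, with invariant factors (1,1,1,1,1,1,1,1,1,1).

The boundary map ∂_2: C_2 → C_1 sends each 2-simplex [p,q,r] to [q,r] − [p,r] + [p,q]. For instance
  ∂AGL = GL − AL + AG,
  ∂BEF = EF − BF + BE.
As a 27×16 matrix over Z this has rank 16, with invariant factors (1,1,1,1,1,1,1,1,1,1,1,1,1,1,1,2).

Reading off H_k = ker ∂_k / im ∂_{k+1}:

  H_0: rank C_0 − rank ∂_1 = 12 − 10 = 2, and the invariant factors of ∂_1 are all 1, so H_0 ≅ Z^2.
  H_1: rank ker ∂_1 − rank ∂_2 = (27 − 10) − 16 = 1, and ∂_2 has invariant factor 2 > 1, so H_1 ≅ Z ⊕ Z/2Z.
  H_2: rank ker ∂_2 − rank ∂_3 = (16 − 16) − 0 = 0, and there is no ∂_3, so H_2 ≅ 0.

As a check, the Euler characteristic is 12 − 27 + 16 = 1, which agrees with 2 − 1 + 0 = 1.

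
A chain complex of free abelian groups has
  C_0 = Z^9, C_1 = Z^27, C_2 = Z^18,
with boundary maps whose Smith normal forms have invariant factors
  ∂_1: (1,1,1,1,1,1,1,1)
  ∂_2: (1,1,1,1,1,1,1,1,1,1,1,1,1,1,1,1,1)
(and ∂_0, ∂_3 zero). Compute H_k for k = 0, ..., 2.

H_0: b_0 = 9 − 0 − 8 = 1; torsion from ∂_1 factors > 1: none. So H_0 ≅ Z.
H_1: b_1 = 27 − 8 − 17 = 2; torsion from ∂_2 factors > 1: none. So H_1 ≅ Z^2.
H_2: b_2 = 18 − 17 − 0 = 1; torsion from ∂_3 factors > 1: none. So H_2 ≅ Z.

H_0 ≅ Z,  H_1 ≅ Z^2,  H_2 ≅ Z.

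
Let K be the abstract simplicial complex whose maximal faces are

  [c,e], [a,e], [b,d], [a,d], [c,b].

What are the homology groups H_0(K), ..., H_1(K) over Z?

H_0 = Z,  H_1 = Z.

Order the vertices as a < b < c < d < e. Listing each simplex with vertices in this order, K has dimension 1 with simplices:

  0-simplices (5): a, b, c, d, e
  1-simplices (5): ad, ae, bc, bd, ce

giving chain groups C_0 ≅ Z^5, C_1 ≅ Z^5.

∂_1: C_1 → C_0 maps an edge to its endpoints' difference, ∂[p,q] = q − p. For instance
  ∂ce = e − c.
As a 5×5 matrix over Z this has rank 4, with invariant factors (1,1,1,1).

From H_k ≅ ker(∂_k) / im(∂_{k+1}) we obtain:

  H_0: rank C_0 − rank ∂_1 = 5 − 4 = 1, and the invariant factors of ∂_1 are all 1, so H_0 = Z.
  H_1: rank ker ∂_1 − rank ∂_2 = (5 − 4) − 0 = 1, and there is no ∂_2, so H_1 = Z.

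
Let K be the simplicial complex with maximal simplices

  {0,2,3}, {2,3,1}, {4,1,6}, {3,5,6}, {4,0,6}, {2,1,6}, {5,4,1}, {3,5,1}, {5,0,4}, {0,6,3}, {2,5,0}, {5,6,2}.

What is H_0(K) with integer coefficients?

Order the vertices as 0 < 1 < 2 < 3 < 4 < 5 < 6. Listing each simplex with vertices in this order, K has dimension 2 with simplices:

  0-simplices (7): [0], [1], [2], [3], [4], [5], [6]
  1-simplices (18): [0,2], [0,3], [0,4], [0,5], [0,6], [1,2], [1,3], [1,4], [1,5], [1,6], [2,3], [2,5], [2,6], [3,5], [3,6], [4,5], [4,6], [5,6]
  2-simplices (12): [0,2,3], [0,2,5], [0,3,6], [0,4,5], [0,4,6], [1,2,3], [1,2,6], [1,3,5], [1,4,5], [1,4,6], [2,5,6], [3,5,6]

so the chain groups are C_0 ≅ Z^7, C_1 ≅ Z^18, C_2 ≅ Z^12.

The boundary map ∂_1: C_1 → C_0 is given by ∂[p,q] = [q] − [p].
The resulting 7×18 matrix has rank 6, and its Smith normal form has invariant factors (1,1,1,1,1,1).

Boundary ∂_2: C_2 → C_1 acts by ∂[p,q,r] = [q,r] − [p,r] + [p,q]. For instance
  ∂[1,4,5] = [4,5] − [1,5] + [1,4],
  ∂[1,3,5] = [3,5] − [1,5] + [1,3].
This gives a 18×12 integer matrix of rank 12; reducing to Smith normal form yields diagonal entries (1,1,1,1,1,1,1,1,1,1,1,2).

Now H_k = ker ∂_k / im ∂_{k+1}, so:

  H_0: rank C_0 − rank ∂_1 = 7 − 6 = 1, and the invariant factors of ∂_1 are all 1, so H_0 ≅ Z.

H_0 ≅ Z.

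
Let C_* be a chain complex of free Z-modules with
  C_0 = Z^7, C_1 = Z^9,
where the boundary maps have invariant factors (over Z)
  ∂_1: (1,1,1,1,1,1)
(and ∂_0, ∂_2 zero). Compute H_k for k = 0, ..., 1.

H_0: b_0 = 7 − 0 − 6 = 1; torsion from ∂_1 factors > 1: none. So H_0 ≅ Z.
H_1: b_1 = 9 − 6 − 0 = 3; torsion from ∂_2 factors > 1: none. So H_1 ≅ Z^3.

H_0 ≅ Z,  H_1 ≅ Z^3.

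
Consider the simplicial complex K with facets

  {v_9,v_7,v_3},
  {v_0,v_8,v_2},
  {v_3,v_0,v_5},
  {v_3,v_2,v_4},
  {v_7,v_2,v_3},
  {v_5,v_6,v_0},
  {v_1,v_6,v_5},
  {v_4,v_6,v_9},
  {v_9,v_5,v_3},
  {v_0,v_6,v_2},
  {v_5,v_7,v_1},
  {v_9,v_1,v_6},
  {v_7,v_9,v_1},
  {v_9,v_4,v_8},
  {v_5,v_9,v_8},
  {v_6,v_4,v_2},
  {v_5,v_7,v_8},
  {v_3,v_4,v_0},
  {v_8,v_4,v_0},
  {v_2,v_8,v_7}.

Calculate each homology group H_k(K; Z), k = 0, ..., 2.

H_0 ≅ Z,  H_1 ≅ Z ⊕ Z_2,  H_2 = 0.

Take the total order v_0 < v_1 < v_2 < v_3 < v_4 < v_5 < v_6 < v_7 < v_8 < v_9 on the vertex set. Then K (dimension 2) consists of the simplices:

  0-simplices (10): [v_0], [v_1], [v_2], [v_3], [v_4], [v_5], [v_6], [v_7], [v_8], [v_9]
  1-simplices (30): (30 of them)
  2-simplices (20): (20 of them)

so the chain groups are C_0 ≅ Z^10, C_1 ≅ Z^30, C_2 ≅ Z^20.

Boundary ∂_1: C_1 → C_0 maps an edge to its endpoints' difference, ∂[p,q] = q − p. For instance
  ∂[v_2,v_7] = [v_7] − [v_2].
The resulting 10×30 matrix has rank 9, and its Smith normal form has invariant factors (1,1,1,1,1,1,1,1,1).

Boundary ∂_2: C_2 → C_1 sends each 2-simplex [p,q,r] to [q,r] − [p,r] + [p,q]. For instance
  ∂[v_2,v_3,v_7] = [v_3,v_7] − [v_2,v_7] + [v_2,v_3],
  ∂[v_4,v_6,v_9] = [v_6,v_9] − [v_4,v_9] + [v_4,v_6].
As a 30×20 matrix over Z this has rank 20, with invariant factors (1,1,1,1,1,1,1,1,1,1,1,1,1,1,1,1,1,1,1,2).

From H_k ≅ ker(∂_k) / im(∂_{k+1}) we obtain:

  H_0: rank C_0 − rank ∂_1 = 10 − 9 = 1, and the invariant factors of ∂_1 are all 1, so H_0 = Z.
  H_1: rank ker ∂_1 − rank ∂_2 = (30 − 9) − 20 = 1, and ∂_2 has invariant factor 2 > 1, so H_1 = Z ⊕ Z_2.
  H_2: rank ker ∂_2 − rank ∂_3 = (20 − 20) − 0 = 0, and there is no ∂_3, so H_2 = 0.

As a check, the Euler characteristic is 10 − 30 + 20 = 0, which agrees with 1 − 1 + 0 = 0.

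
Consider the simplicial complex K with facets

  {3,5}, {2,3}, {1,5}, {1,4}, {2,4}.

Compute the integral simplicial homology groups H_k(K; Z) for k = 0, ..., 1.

H_0 = Z,  H_1 = Z.

We work with the vertex ordering 1 < 2 < 3 < 4 < 5. The simplices of K, each written with vertices in increasing order, are:

  0-simplices (5): [1], [2], [3], [4], [5]
  1-simplices (5): [1,4], [1,5], [2,3], [2,4], [3,5]

Hence C_0 ≅ Z^5, C_1 ≅ Z^5.

Boundary ∂_1: C_1 → C_0 sends each edge [p,q] (with p < q) to q − p.
As a 5×5 matrix over Z this has rank 4, with invariant factors (1,1,1,1).

From H_k ≅ ker(∂_k) / im(∂_{k+1}) we obtain:

  H_0: rank C_0 − rank ∂_1 = 5 − 4 = 1, and the invariant factors of ∂_1 are all 1, so H_0 = Z.
  H_1: rank ker ∂_1 − rank ∂_2 = (5 − 4) − 0 = 1, and there is no ∂_2, so H_1 = Z.

As a check, the Euler characteristic is 5 − 5 = 0, which agrees with 1 − 1 = 0.
(K is a triangulation of the circle S^1.)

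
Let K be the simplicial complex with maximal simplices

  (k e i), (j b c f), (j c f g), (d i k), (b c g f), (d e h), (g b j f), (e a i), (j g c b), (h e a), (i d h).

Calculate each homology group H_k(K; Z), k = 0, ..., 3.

K has 11 vertices, 22 edges, 16 triangles, 5 3-simplices.
rank ∂_0 = 0, rank ∂_1 = 9 ⇒ b_0 = 11 − 0 − 9 = 2; all invariant factors of ∂_1 are 1 so no torsion. So H_0 = Z^2.
rank ∂_1 = 9, rank ∂_2 = 12 ⇒ b_1 = 22 − 9 − 12 = 1; all invariant factors of ∂_2 are 1 so no torsion. So H_1 = Z.
rank ∂_2 = 12, rank ∂_3 = 4 ⇒ b_2 = 16 − 12 − 4 = 0; all invariant factors of ∂_3 are 1 so no torsion. So H_2 = 0.
rank ∂_3 = 4, rank ∂_4 = 0 ⇒ b_3 = 5 − 4 − 0 = 1. So H_3 = Z.

H_0 = Z^2,  H_1 = Z,  H_2 = 0,  H_3 = Z.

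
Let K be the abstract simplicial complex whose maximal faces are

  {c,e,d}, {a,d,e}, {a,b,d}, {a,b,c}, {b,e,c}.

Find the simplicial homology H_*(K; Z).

H_0 ≅ Z,  H_1 ≅ Z,  H_2 = 0.

Order the vertices as a < b < c < d < e. Listing each simplex with vertices in this order, K has dimension 2 with simplices:

  0-simplices (5): a, b, c, d, e
  1-simplices (10): ab, ac, ad, ae, bc, bd, be, cd, ce, de
  2-simplices (5): abc, abd, ade, bce, cde

Hence C_0 ≅ Z^5, C_1 ≅ Z^10, C_2 ≅ Z^5.

∂_1: C_1 → C_0 sends each edge [p,q] (with p < q) to q − p. For instance
  ∂ce = e − c.
The 5×10 boundary matrix has rank 4 and Smith normal form diag(1,1,1,1).

Boundary ∂_2: C_2 → C_1 maps a triangle to the signed sum of its edges. For instance
  ∂cde = de − ce + cd,
  ∂bce = ce − be + bc.
As a 10×5 matrix over Z this has rank 5, with invariant factors (1,1,1,1,1).

From H_k ≅ ker(∂_k) / im(∂_{k+1}) we obtain:

  H_0: rank C_0 − rank ∂_1 = 5 − 4 = 1, and the invariant factors of ∂_1 are all 1, so H_0 ≅ Z.
  H_1: rank ker ∂_1 − rank ∂_2 = (10 − 4) − 5 = 1, and the invariant factors of ∂_2 are all 1, so H_1 ≅ Z.
  H_2: rank ker ∂_2 − rank ∂_3 = (5 − 5) − 0 = 0, and there is no ∂_3, so H_2 ≅ 0.

As a check, the Euler characteristic is 5 − 10 + 5 = 0, which agrees with 1 − 1 + 0 = 0.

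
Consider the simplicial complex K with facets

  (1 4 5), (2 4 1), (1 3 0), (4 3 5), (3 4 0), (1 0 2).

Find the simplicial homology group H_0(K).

H_0 ≅ Z.

We work with the vertex ordering 0 < 1 < 2 < 3 < 4 < 5. The simplices of K, each written with vertices in increasing order, are:

  0-simplices (6): [0], [1], [2], [3], [4], [5]
  1-simplices (12): [0,1], [0,2], [0,3], [0,4], [1,2], [1,3], [1,4], [1,5], [2,4], [3,4], [3,5], [4,5]
  2-simplices (6): [0,1,2], [0,1,3], [0,3,4], [1,2,4], [1,4,5], [3,4,5]

Hence C_0 ≅ Z^6, C_1 ≅ Z^12, C_2 ≅ Z^6.

∂_1: C_1 → C_0 is given by ∂[p,q] = [q] − [p]. For instance
  ∂[0,4] = [4] − [0].
The resulting 6×12 matrix has rank 5, and its Smith normal form has invariant factors (1,1,1,1,1).

The boundary map ∂_2: C_2 → C_1 sends each 2-simplex [p,q,r] to [q,r] − [p,r] + [p,q]. For instance
  ∂[3,4,5] = [4,5] − [3,5] + [3,4],
  ∂[0,1,2] = [1,2] − [0,2] + [0,1].
The resulting 12×6 matrix has rank 6, and its Smith normal form has invariant factors (1,1,1,1,1,1).

From H_k ≅ ker(∂_k) / im(∂_{k+1}) we obtain:

  H_0: rank C_0 − rank ∂_1 = 6 − 5 = 1, and the invariant factors of ∂_1 are all 1, so H_0 ≅ Z.

(K is a triangulation of the cylinder S^1 x I.)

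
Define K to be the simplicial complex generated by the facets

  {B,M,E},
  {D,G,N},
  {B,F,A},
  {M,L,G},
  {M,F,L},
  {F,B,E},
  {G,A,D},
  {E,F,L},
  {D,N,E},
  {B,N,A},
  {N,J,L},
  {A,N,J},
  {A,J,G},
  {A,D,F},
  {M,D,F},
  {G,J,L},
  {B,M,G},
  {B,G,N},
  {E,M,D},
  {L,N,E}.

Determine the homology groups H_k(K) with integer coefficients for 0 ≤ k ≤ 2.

Take the total order A < B < D < E < F < G < J < L < M < N on the vertex set. Then K (dimension 2) consists of the simplices:

  0-simplices (10): A, B, D, E, F, G, J, L, M, N
  1-simplices (30): AB, AD, AF, AG, AJ, AN, BE, BF, BG, BM, BN, DE, DF, DG, DM, DN, EF, EL, EM, EN, FL, FM, GJ, GL, GM, GN, JL, JN, LM, LN
  2-simplices (20): ABF, ABN, ADF, ADG, AGJ, AJN, BEF, BEM, BGM, BGN, DEM, DEN, DFM, DGN, EFL, ELN, FLM, GJL, GLM, JLN

giving chain groups C_0 ≅ Z^10, C_1 ≅ Z^30, C_2 ≅ Z^20.

The boundary map ∂_1: C_1 → C_0 sends each edge [p,q] (with p < q) to q − p. For instance
  ∂JL = L − J.
This gives a 10×30 integer matrix of rank 9; reducing to Smith normal form yields diagonal entries (1,1,1,1,1,1,1,1,1).

∂_2: C_2 → C_1 sends each 2-simplex [p,q,r] to [q,r] − [p,r] + [p,q]. For instance
  ∂BEM = EM − BM + BE,
  ∂FLM = LM − FM + FL.
As a 30×20 matrix over Z this has rank 20, with invariant factors (1,1,1,1,1,1,1,1,1,1,1,1,1,1,1,1,1,1,1,2).

Computing H_k = (kernel of ∂_k) / (image of ∂_{k+1}):

  H_0: rank C_0 − rank ∂_1 = 10 − 9 = 1, and the invariant factors of ∂_1 are all 1, so H_0 ≅ Z.
  H_1: rank ker ∂_1 − rank ∂_2 = (30 − 9) − 20 = 1, and ∂_2 has invariant factor 2 > 1, so H_1 ≅ Z × Z/2.
  H_2: rank ker ∂_2 − rank ∂_3 = (20 − 20) − 0 = 0, and there is no ∂_3, so H_2 ≅ 0.

H_0 ≅ Z,  H_1 ≅ Z × Z/2,  H_2 = 0.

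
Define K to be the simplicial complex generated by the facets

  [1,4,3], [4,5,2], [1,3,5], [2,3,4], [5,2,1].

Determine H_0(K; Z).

H_0 = Z.

Fix the vertex order 1 < 2 < 3 < 4 < 5 and write every simplex with vertices in increasing order. Then dim K = 2 and the simplices of K are:

  0-simplices (5): [1], [2], [3], [4], [5]
  1-simplices (10): [1,2], [1,3], [1,4], [1,5], [2,3], [2,4], [2,5], [3,4], [3,5], [4,5]
  2-simplices (5): [1,2,5], [1,3,4], [1,3,5], [2,3,4], [2,4,5]

Hence C_0 ≅ Z^5, C_1 ≅ Z^10, C_2 ≅ Z^5.

Boundary ∂_1: C_1 → C_0 sends each edge [p,q] (with p < q) to q − p. For instance
  ∂[1,5] = [5] − [1].
This gives a 5×10 integer matrix of rank 4; reducing to Smith normal form yields diagonal entries (1,1,1,1).

∂_2: C_2 → C_1 acts by ∂[p,q,r] = [q,r] − [p,r] + [p,q]. For instance
  ∂[2,3,4] = [3,4] − [2,4] + [2,3],
  ∂[1,3,4] = [3,4] − [1,4] + [1,3].
As a 10×5 matrix over Z this has rank 5, with invariant factors (1,1,1,1,1).

Reading off H_k = ker ∂_k / im ∂_{k+1}:

  H_0: rank C_0 − rank ∂_1 = 5 − 4 = 1, and the invariant factors of ∂_1 are all 1, so H_0 = Z.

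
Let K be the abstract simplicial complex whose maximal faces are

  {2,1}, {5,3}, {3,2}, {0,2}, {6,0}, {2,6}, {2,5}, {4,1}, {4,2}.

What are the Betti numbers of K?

We work with the vertex ordering 0 < 1 < 2 < 3 < 4 < 5 < 6. The simplices of K, each written with vertices in increasing order, are:

  0-simplices (7): [0], [1], [2], [3], [4], [5], [6]
  1-simplices (9): [0,2], [0,6], [1,2], [1,4], [2,3], [2,4], [2,5], [2,6], [3,5]

Hence C_0 ≅ Z^7, C_1 ≅ Z^9.

∂_1: C_1 → C_0 maps an edge to its endpoints' difference, ∂[p,q] = q − p.
As a 7×9 matrix over Z this has rank 6, with invariant factors (1,1,1,1,1,1).

Reading off H_k = ker ∂_k / im ∂_{k+1}:

  H_0: rank C_0 − rank ∂_1 = 7 − 6 = 1, and the invariant factors of ∂_1 are all 1, so H_0 = Z.
  H_1: rank ker ∂_1 − rank ∂_2 = (9 − 6) − 0 = 3, and there is no ∂_2, so H_1 = Z^3.

As a check, the Euler characteristic is 7 − 9 = -2, which agrees with 1 − 3 = -2.

Hence the Betti numbers are b_0 = 1, b_1 = 3.

b_0 = 1, b_1 = 3.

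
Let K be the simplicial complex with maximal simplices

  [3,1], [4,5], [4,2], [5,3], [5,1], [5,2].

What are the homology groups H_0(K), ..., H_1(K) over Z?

H_0 ≅ Z,  H_1 ≅ Z^2.

Take the total order 1 < 2 < 3 < 4 < 5 on the vertex set. Then K (dimension 1) consists of the simplices:

  0-simplices (5): [1], [2], [3], [4], [5]
  1-simplices (6): [1,3], [1,5], [2,4], [2,5], [3,5], [4,5]

giving chain groups C_0 ≅ Z^5, C_1 ≅ Z^6.

∂_1: C_1 → C_0 sends each edge [p,q] (with p < q) to q − p. For instance
  ∂[2,5] = [5] − [2].
As a 5×6 matrix over Z this has rank 4, with invariant factors (1,1,1,1).

Reading off H_k = ker ∂_k / im ∂_{k+1}:

  H_0: rank C_0 − rank ∂_1 = 5 − 4 = 1, and the invariant factors of ∂_1 are all 1, so H_0 = Z.
  H_1: rank ker ∂_1 − rank ∂_2 = (6 − 4) − 0 = 2, and there is no ∂_2, so H_1 = Z^2.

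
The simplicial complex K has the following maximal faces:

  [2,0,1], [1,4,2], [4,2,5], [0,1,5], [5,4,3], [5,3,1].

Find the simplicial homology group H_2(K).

H_2 = 0.

Take the total order 0 < 1 < 2 < 3 < 4 < 5 on the vertex set. Then K (dimension 2) consists of the simplices:

  0-simplices (6): [0], [1], [2], [3], [4], [5]
  1-simplices (12): [0,1], [0,2], [0,5], [1,2], [1,3], [1,4], [1,5], [2,4], [2,5], [3,4], [3,5], [4,5]
  2-simplices (6): [0,1,2], [0,1,5], [1,2,4], [1,3,5], [2,4,5], [3,4,5]

Hence C_0 ≅ Z^6, C_1 ≅ Z^12, C_2 ≅ Z^6.

The boundary map ∂_1: C_1 → C_0 sends each edge [p,q] (with p < q) to q − p. For instance
  ∂[2,4] = [4] − [2].
This gives a 6×12 integer matrix of rank 5; reducing to Smith normal form yields diagonal entries (1,1,1,1,1).

The boundary map ∂_2: C_2 → C_1 sends each 2-simplex [p,q,r] to [q,r] − [p,r] + [p,q]. For instance
  ∂[0,1,2] = [1,2] − [0,2] + [0,1],
  ∂[1,2,4] = [2,4] − [1,4] + [1,2].
The resulting 12×6 matrix has rank 6, and its Smith normal form has invariant factors (1,1,1,1,1,1).

Now H_k = ker ∂_k / im ∂_{k+1}, so:

  H_2: rank ker ∂_2 − rank ∂_3 = (6 − 6) − 0 = 0, and there is no ∂_3, so H_2 = 0.

(K is a triangulation of the cylinder S^1 x I.)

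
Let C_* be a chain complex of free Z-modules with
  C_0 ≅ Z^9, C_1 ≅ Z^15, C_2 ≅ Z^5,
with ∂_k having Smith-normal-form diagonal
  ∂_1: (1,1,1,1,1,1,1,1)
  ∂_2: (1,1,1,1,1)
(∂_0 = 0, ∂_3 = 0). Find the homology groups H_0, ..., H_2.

H_0 ≅ Z,  H_1 ≅ Z^2,  H_2 = 0.

H_0: b_0 = 9 − 0 − 8 = 1; torsion from ∂_1 factors > 1: none. So H_0 ≅ Z.
H_1: b_1 = 15 − 8 − 5 = 2; torsion from ∂_2 factors > 1: none. So H_1 ≅ Z^2.
H_2: b_2 = 5 − 5 − 0 = 0; torsion from ∂_3 factors > 1: none. So H_2 ≅ 0.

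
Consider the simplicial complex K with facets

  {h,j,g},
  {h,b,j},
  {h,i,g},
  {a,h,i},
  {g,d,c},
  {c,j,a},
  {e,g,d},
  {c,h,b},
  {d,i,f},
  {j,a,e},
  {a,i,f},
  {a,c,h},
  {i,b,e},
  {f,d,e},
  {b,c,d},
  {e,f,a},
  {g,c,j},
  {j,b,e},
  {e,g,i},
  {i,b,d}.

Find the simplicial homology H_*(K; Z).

H_0 = Z,  H_1 = Z ⊕ Z/2Z,  H_2 = 0.

We work with the vertex ordering a < b < c < d < e < f < g < h < i < j. The simplices of K, each written with vertices in increasing order, are:

  0-simplices (10): a, b, c, d, e, f, g, h, i, j
  1-simplices (30): ac, ae, af, ah, ai, aj, bc, bd, be, bh, bi, bj, cd, cg, ch, cj, de, df, dg, di, ef, eg, ei, ej, fi, gh, gi, gj, hi, hj
  2-simplices (20): ach, acj, aef, aej, afi, ahi, bcd, bch, bdi, bei, bej, bhj, cdg, cgj, def, deg, dfi, egi, ghi, ghj

so the chain groups are C_0 ≅ Z^10, C_1 ≅ Z^30, C_2 ≅ Z^20.

Boundary ∂_1: C_1 → C_0 is given by ∂[p,q] = [q] − [p].
As a 10×30 matrix over Z this has rank 9, with invariant factors (1,1,1,1,1,1,1,1,1).

∂_2: C_2 → C_1 maps a triangle to the signed sum of its edges. For instance
  ∂ach = ch − ah + ac,
  ∂cgj = gj − cj + cg.
This gives a 30×20 integer matrix of rank 20; reducing to Smith normal form yields diagonal entries (1,1,1,1,1,1,1,1,1,1,1,1,1,1,1,1,1,1,1,2).

Computing H_k = (kernel of ∂_k) / (image of ∂_{k+1}):

  H_0: rank C_0 − rank ∂_1 = 10 − 9 = 1, and the invariant factors of ∂_1 are all 1, so H_0 = Z.
  H_1: rank ker ∂_1 − rank ∂_2 = (30 − 9) − 20 = 1, and ∂_2 has invariant factor 2 > 1, so H_1 = Z ⊕ Z/2Z.
  H_2: rank ker ∂_2 − rank ∂_3 = (20 − 20) − 0 = 0, and there is no ∂_3, so H_2 = 0.

(K is a triangulation of the Klein bottle.)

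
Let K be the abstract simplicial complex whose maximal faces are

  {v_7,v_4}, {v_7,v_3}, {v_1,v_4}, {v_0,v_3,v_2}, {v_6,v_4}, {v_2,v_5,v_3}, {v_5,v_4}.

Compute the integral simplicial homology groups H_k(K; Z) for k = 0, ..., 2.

K has 8 vertices, 10 edges, 2 triangles.
rank ∂_0 = 0, rank ∂_1 = 7 ⇒ b_0 = 8 − 0 − 7 = 1; all invariant factors of ∂_1 are 1 so no torsion. So H_0 ≅ Z.
rank ∂_1 = 7, rank ∂_2 = 2 ⇒ b_1 = 10 − 7 − 2 = 1; all invariant factors of ∂_2 are 1 so no torsion. So H_1 ≅ Z.
rank ∂_2 = 2, rank ∂_3 = 0 ⇒ b_2 = 2 − 2 − 0 = 0. So H_2 ≅ 0.

H_0 = Z,  H_1 = Z,  H_2 = 0.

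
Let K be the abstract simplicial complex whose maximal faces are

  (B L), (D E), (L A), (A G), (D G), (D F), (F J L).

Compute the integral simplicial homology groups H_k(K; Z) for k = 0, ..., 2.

H_0 ≅ Z,  H_1 ≅ Z,  H_2 = 0.

We work with the vertex ordering A < B < D < E < F < G < J < L. The simplices of K, each written with vertices in increasing order, are:

  0-simplices (8): A, B, D, E, F, G, J, L
  1-simplices (9): AG, AL, BL, DE, DF, DG, FJ, FL, JL
  2-simplices (1): FJL

Hence C_0 ≅ Z^8, C_1 ≅ Z^9, C_2 ≅ Z^1.

∂_1: C_1 → C_0 sends each edge [p,q] (with p < q) to q − p.
As a 8×9 matrix over Z this has rank 7, with invariant factors (1,1,1,1,1,1,1).

∂_2: C_2 → C_1 sends each 2-simplex [p,q,r] to [q,r] − [p,r] + [p,q]. For instance
  ∂FJL = JL − FL + FJ.
The 9×1 boundary matrix has rank 1 and Smith normal form diag(1).

From H_k ≅ ker(∂_k) / im(∂_{k+1}) we obtain:

  H_0: rank C_0 − rank ∂_1 = 8 − 7 = 1, and the invariant factors of ∂_1 are all 1, so H_0 ≅ Z.
  H_1: rank ker ∂_1 − rank ∂_2 = (9 − 7) − 1 = 1, and the invariant factors of ∂_2 are all 1, so H_1 ≅ Z.
  H_2: rank ker ∂_2 − rank ∂_3 = (1 − 1) − 0 = 0, and there is no ∂_3, so H_2 ≅ 0.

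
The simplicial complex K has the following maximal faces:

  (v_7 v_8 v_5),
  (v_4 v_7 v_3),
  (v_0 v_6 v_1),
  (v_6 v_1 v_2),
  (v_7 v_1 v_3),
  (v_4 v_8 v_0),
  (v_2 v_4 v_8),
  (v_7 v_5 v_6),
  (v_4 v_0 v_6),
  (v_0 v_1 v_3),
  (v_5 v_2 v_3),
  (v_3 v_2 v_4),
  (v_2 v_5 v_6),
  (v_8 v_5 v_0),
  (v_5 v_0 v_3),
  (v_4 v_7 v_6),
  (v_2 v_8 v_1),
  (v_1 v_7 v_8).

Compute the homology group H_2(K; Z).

H_2 ≅ Z.

Fix the vertex order v_0 < v_1 < v_2 < v_3 < v_4 < v_5 < v_6 < v_7 < v_8 and write every simplex with vertices in increasing order. Then dim K = 2 and the simplices of K are:

  0-simplices (9): [v_0], [v_1], [v_2], [v_3], [v_4], [v_5], [v_6], [v_7], [v_8]
  1-simplices (27): (27 of them)
  2-simplices (18): (18 of them)

giving chain groups C_0 ≅ Z^9, C_1 ≅ Z^27, C_2 ≅ Z^18.

Boundary ∂_1: C_1 → C_0 is given by ∂[p,q] = [q] − [p]. For instance
  ∂[v_4,v_7] = [v_7] − [v_4].
The resulting 9×27 matrix has rank 8, and its Smith normal form has invariant factors (1,1,1,1,1,1,1,1).

∂_2: C_2 → C_1 acts by ∂[p,q,r] = [q,r] − [p,r] + [p,q]. For instance
  ∂[v_0,v_4,v_8] = [v_4,v_8] − [v_0,v_8] + [v_0,v_4],
  ∂[v_0,v_3,v_5] = [v_3,v_5] − [v_0,v_5] + [v_0,v_3].
As a 27×18 matrix over Z this has rank 17, with invariant factors (1,1,1,1,1,1,1,1,1,1,1,1,1,1,1,1,1).

Reading off H_k = ker ∂_k / im ∂_{k+1}:

  H_2: rank ker ∂_2 − rank ∂_3 = (18 − 17) − 0 = 1, and there is no ∂_3, so H_2 = Z.

(K is a triangulation of the torus T^2.)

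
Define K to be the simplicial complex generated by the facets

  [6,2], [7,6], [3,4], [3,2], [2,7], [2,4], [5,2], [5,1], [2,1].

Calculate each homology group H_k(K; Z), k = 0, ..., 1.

We work with the vertex ordering 1 < 2 < 3 < 4 < 5 < 6 < 7. The simplices of K, each written with vertices in increasing order, are:

  0-simplices (7): [1], [2], [3], [4], [5], [6], [7]
  1-simplices (9): [1,2], [1,5], [2,3], [2,4], [2,5], [2,6], [2,7], [3,4], [6,7]

Hence C_0 ≅ Z^7, C_1 ≅ Z^9.

The boundary map ∂_1: C_1 → C_0 maps an edge to its endpoints' difference, ∂[p,q] = q − p.
This gives a 7×9 integer matrix of rank 6; reducing to Smith normal form yields diagonal entries (1,1,1,1,1,1).

Now H_k = ker ∂_k / im ∂_{k+1}, so:

  H_0: rank C_0 − rank ∂_1 = 7 − 6 = 1, and the invariant factors of ∂_1 are all 1, so H_0 = Z.
  H_1: rank ker ∂_1 − rank ∂_2 = (9 − 6) − 0 = 3, and there is no ∂_2, so H_1 = Z^3.

(K is a triangulation of a wedge of 3 circles.)

H_0 ≅ Z,  H_1 ≅ Z^3.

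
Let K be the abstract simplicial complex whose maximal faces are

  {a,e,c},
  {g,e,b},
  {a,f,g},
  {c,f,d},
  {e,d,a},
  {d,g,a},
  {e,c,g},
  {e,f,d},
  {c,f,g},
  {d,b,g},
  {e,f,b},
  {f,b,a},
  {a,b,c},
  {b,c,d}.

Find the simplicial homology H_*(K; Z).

H_0 = Z,  H_1 = Z^2,  H_2 = Z.

K has 7 vertices, 21 edges, 14 triangles.
rank ∂_0 = 0, rank ∂_1 = 6 ⇒ b_0 = 7 − 0 − 6 = 1; all invariant factors of ∂_1 are 1 so no torsion. So H_0 ≅ Z.
rank ∂_1 = 6, rank ∂_2 = 13 ⇒ b_1 = 21 − 6 − 13 = 2; all invariant factors of ∂_2 are 1 so no torsion. So H_1 ≅ Z^2.
rank ∂_2 = 13, rank ∂_3 = 0 ⇒ b_2 = 14 − 13 − 0 = 1. So H_2 ≅ Z.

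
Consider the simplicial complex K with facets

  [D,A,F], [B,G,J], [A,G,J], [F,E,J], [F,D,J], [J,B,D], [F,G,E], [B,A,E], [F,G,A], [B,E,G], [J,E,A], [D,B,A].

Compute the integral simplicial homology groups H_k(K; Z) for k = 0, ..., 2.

H_0 ≅ Z,  H_1 ≅ Z/2,  H_2 = 0.

Fix the vertex order A < B < D < E < F < G < J and write every simplex with vertices in increasing order. Then dim K = 2 and the simplices of K are:

  0-simplices (7): A, B, D, E, F, G, J
  1-simplices (18): AB, AD, AE, AF, AG, AJ, BD, BE, BG, BJ, DF, DJ, EF, EG, EJ, FG, FJ, GJ
  2-simplices (12): ABD, ABE, ADF, AEJ, AFG, AGJ, BDJ, BEG, BGJ, DFJ, EFG, EFJ

so the chain groups are C_0 ≅ Z^7, C_1 ≅ Z^18, C_2 ≅ Z^12.

∂_1: C_1 → C_0 is given by ∂[p,q] = [q] − [p]. For instance
  ∂AB = B − A.
The 7×18 boundary matrix has rank 6 and Smith normal form diag(1,1,1,1,1,1).

The boundary map ∂_2: C_2 → C_1 acts by ∂[p,q,r] = [q,r] − [p,r] + [p,q]. For instance
  ∂ADF = DF − AF + AD,
  ∂ABD = BD − AD + AB.
As a 18×12 matrix over Z this has rank 12, with invariant factors (1,1,1,1,1,1,1,1,1,1,1,2).

Computing H_k = (kernel of ∂_k) / (image of ∂_{k+1}):

  H_0: rank C_0 − rank ∂_1 = 7 − 6 = 1, and the invariant factors of ∂_1 are all 1, so H_0 ≅ Z.
  H_1: rank ker ∂_1 − rank ∂_2 = (18 − 6) − 12 = 0, and ∂_2 has invariant factor 2 > 1, so H_1 ≅ Z/2.
  H_2: rank ker ∂_2 − rank ∂_3 = (12 − 12) − 0 = 0, and there is no ∂_3, so H_2 ≅ 0.

(K is a triangulation of the real projective plane RP^2.)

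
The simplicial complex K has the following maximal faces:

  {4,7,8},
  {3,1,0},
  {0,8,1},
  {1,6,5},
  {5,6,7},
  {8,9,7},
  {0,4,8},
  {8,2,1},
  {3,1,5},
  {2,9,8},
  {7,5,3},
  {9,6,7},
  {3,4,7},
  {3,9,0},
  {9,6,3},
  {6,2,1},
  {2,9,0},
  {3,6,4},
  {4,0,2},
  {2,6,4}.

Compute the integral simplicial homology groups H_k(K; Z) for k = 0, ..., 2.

Order the vertices as 0 < 1 < 2 < 3 < 4 < 5 < 6 < 7 < 8 < 9. Listing each simplex with vertices in this order, K has dimension 2 with simplices:

  0-simplices (10): [0], [1], [2], [3], [4], [5], [6], [7], [8], [9]
  1-simplices (30): (30 of them)
  2-simplices (20): (20 of them)

so the chain groups are C_0 ≅ Z^10, C_1 ≅ Z^30, C_2 ≅ Z^20.

Boundary ∂_1: C_1 → C_0 is given by ∂[p,q] = [q] − [p]. For instance
  ∂[2,6] = [6] − [2].
As a 10×30 matrix over Z this has rank 9, with invariant factors (1,1,1,1,1,1,1,1,1).

The boundary map ∂_2: C_2 → C_1 maps a triangle to the signed sum of its edges. For instance
  ∂[0,4,8] = [4,8] − [0,8] + [0,4],
  ∂[0,3,9] = [3,9] − [0,9] + [0,3].
This gives a 30×20 integer matrix of rank 20; reducing to Smith normal form yields diagonal entries (1,1,1,1,1,1,1,1,1,1,1,1,1,1,1,1,1,1,1,2).

Computing H_k = (kernel of ∂_k) / (image of ∂_{k+1}):

  H_0: rank C_0 − rank ∂_1 = 10 − 9 = 1, and the invariant factors of ∂_1 are all 1, so H_0 ≅ Z.
  H_1: rank ker ∂_1 − rank ∂_2 = (30 − 9) − 20 = 1, and ∂_2 has invariant factor 2 > 1, so H_1 ≅ Z × Z/2.
  H_2: rank ker ∂_2 − rank ∂_3 = (20 − 20) − 0 = 0, and there is no ∂_3, so H_2 ≅ 0.

(K is a triangulation of the Klein bottle.)

H_0 = Z,  H_1 = Z × Z/2,  H_2 = 0.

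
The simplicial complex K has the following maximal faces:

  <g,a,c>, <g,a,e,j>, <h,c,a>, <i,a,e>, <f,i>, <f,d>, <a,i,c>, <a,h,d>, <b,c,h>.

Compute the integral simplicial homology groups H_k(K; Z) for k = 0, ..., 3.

We work with the vertex ordering a < b < c < d < e < f < g < h < i < j. The simplices of K, each written with vertices in increasing order, are:

  0-simplices (10): a, b, c, d, e, f, g, h, i, j
  1-simplices (19): ac, ad, ae, ag, ah, ai, aj, bc, bh, cg, ch, ci, df, dh, eg, ei, ej, fi, gj
  2-simplices (10): acg, ach, aci, adh, aeg, aei, aej, agj, bch, egj
  3-simplices (1): aegj

so the chain groups are C_0 ≅ Z^10, C_1 ≅ Z^19, C_2 ≅ Z^10, C_3 ≅ Z^1.

Boundary ∂_1: C_1 → C_0 is given by ∂[p,q] = [q] − [p].
This gives a 10×19 integer matrix of rank 9; reducing to Smith normal form yields diagonal entries (1,1,1,1,1,1,1,1,1).

Boundary ∂_2: C_2 → C_1 sends each 2-simplex [p,q,r] to [q,r] − [p,r] + [p,q]. For instance
  ∂aci = ci − ai + ac,
  ∂bch = ch − bh + bc.
This gives a 19×10 integer matrix of rank 9; reducing to Smith normal form yields diagonal entries (1,1,1,1,1,1,1,1,1).

Boundary ∂_3: C_3 → C_2 sends each 3-simplex σ to the alternating sum Σ_i (−1)^i (σ with its i-th vertex removed). For instance
  ∂aegj = egj − agj + aej − aeg.
This gives a 10×1 integer matrix of rank 1; reducing to Smith normal form yields diagonal entries (1).

Now H_k = ker ∂_k / im ∂_{k+1}, so:

  H_0: rank C_0 − rank ∂_1 = 10 − 9 = 1, and the invariant factors of ∂_1 are all 1, so H_0 = Z.
  H_1: rank ker ∂_1 − rank ∂_2 = (19 − 9) − 9 = 1, and the invariant factors of ∂_2 are all 1, so H_1 = Z.
  H_2: rank ker ∂_2 − rank ∂_3 = (10 − 9) − 1 = 0, and the invariant factors of ∂_3 are all 1, so H_2 = 0.
  H_3: rank ker ∂_3 − rank ∂_4 = (1 − 1) − 0 = 0, and there is no ∂_4, so H_3 = 0.

H_0 ≅ Z,  H_1 ≅ Z,  H_2 = 0,  H_3 = 0.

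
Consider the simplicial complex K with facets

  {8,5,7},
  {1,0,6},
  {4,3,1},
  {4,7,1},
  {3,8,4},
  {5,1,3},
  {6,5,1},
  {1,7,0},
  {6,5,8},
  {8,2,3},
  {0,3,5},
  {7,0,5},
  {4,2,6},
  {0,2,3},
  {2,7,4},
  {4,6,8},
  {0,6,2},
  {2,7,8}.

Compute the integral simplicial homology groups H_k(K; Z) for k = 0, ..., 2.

H_0 = Z,  H_1 = Z ⊕ Z_2,  H_2 = 0.

Take the total order 0 < 1 < 2 < 3 < 4 < 5 < 6 < 7 < 8 on the vertex set. Then K (dimension 2) consists of the simplices:

  0-simplices (9): [0], [1], [2], [3], [4], [5], [6], [7], [8]
  1-simplices (27): (27 of them)
  2-simplices (18): [0,1,6], [0,1,7], [0,2,3], [0,2,6], [0,3,5], [0,5,7], [1,3,4], [1,3,5], [1,4,7], [1,5,6], [2,3,8], [2,4,6], [2,4,7], [2,7,8], [3,4,8], [4,6,8], [5,6,8], [5,7,8]

so the chain groups are C_0 ≅ Z^9, C_1 ≅ Z^27, C_2 ≅ Z^18.

Boundary ∂_1: C_1 → C_0 maps an edge to its endpoints' difference, ∂[p,q] = q − p. For instance
  ∂[0,3] = [3] − [0].
The 9×27 boundary matrix has rank 8 and Smith normal form diag(1,1,1,1,1,1,1,1).

∂_2: C_2 → C_1 sends each 2-simplex [p,q,r] to [q,r] − [p,r] + [p,q]. For instance
  ∂[2,3,8] = [3,8] − [2,8] + [2,3],
  ∂[3,4,8] = [4,8] − [3,8] + [3,4].
As a 27×18 matrix over Z this has rank 18, with invariant factors (1,1,1,1,1,1,1,1,1,1,1,1,1,1,1,1,1,2).

Reading off H_k = ker ∂_k / im ∂_{k+1}:

  H_0: rank C_0 − rank ∂_1 = 9 − 8 = 1, and the invariant factors of ∂_1 are all 1, so H_0 = Z.
  H_1: rank ker ∂_1 − rank ∂_2 = (27 − 8) − 18 = 1, and ∂_2 has invariant factor 2 > 1, so H_1 = Z ⊕ Z_2.
  H_2: rank ker ∂_2 − rank ∂_3 = (18 − 18) − 0 = 0, and there is no ∂_3, so H_2 = 0.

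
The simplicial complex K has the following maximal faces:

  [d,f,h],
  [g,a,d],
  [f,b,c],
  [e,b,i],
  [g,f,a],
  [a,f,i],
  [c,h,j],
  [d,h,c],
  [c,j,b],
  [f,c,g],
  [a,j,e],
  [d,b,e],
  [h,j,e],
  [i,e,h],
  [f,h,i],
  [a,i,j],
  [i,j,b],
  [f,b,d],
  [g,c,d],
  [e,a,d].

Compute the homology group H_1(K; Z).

H_1 = Z ⊕ Z/2Z.

We work with the vertex ordering a < b < c < d < e < f < g < h < i < j. The simplices of K, each written with vertices in increasing order, are:

  0-simplices (10): a, b, c, d, e, f, g, h, i, j
  1-simplices (30): ad, ae, af, ag, ai, aj, bc, bd, be, bf, bi, bj, cd, cf, cg, ch, cj, de, df, dg, dh, eh, ei, ej, fg, fh, fi, hi, hj, ij
  2-simplices (20): ade, adg, aej, afg, afi, aij, bcf, bcj, bde, bdf, bei, bij, cdg, cdh, cfg, chj, dfh, ehi, ehj, fhi

giving chain groups C_0 ≅ Z^10, C_1 ≅ Z^30, C_2 ≅ Z^20.

∂_1: C_1 → C_0 is given by ∂[p,q] = [q] − [p]. For instance
  ∂cd = d − c.
As a 10×30 matrix over Z this has rank 9, with invariant factors (1,1,1,1,1,1,1,1,1).

Boundary ∂_2: C_2 → C_1 sends each 2-simplex [p,q,r] to [q,r] − [p,r] + [p,q]. For instance
  ∂cdh = dh − ch + cd,
  ∂bei = ei − bi + be.
The 30×20 boundary matrix has rank 20 and Smith normal form diag(1,1,1,1,1,1,1,1,1,1,1,1,1,1,1,1,1,1,1,2).

Computing H_k = (kernel of ∂_k) / (image of ∂_{k+1}):

  H_1: rank ker ∂_1 − rank ∂_2 = (30 − 9) − 20 = 1, and ∂_2 has invariant factor 2 > 1, so H_1 ≅ Z ⊕ Z/2Z.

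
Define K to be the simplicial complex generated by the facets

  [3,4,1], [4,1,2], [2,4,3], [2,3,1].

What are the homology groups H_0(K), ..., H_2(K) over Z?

Order the vertices as 1 < 2 < 3 < 4. Listing each simplex with vertices in this order, K has dimension 2 with simplices:

  0-simplices (4): [1], [2], [3], [4]
  1-simplices (6): [1,2], [1,3], [1,4], [2,3], [2,4], [3,4]
  2-simplices (4): [1,2,3], [1,2,4], [1,3,4], [2,3,4]

giving chain groups C_0 ≅ Z^4, C_1 ≅ Z^6, C_2 ≅ Z^4.

∂_1: C_1 → C_0 sends each edge [p,q] (with p < q) to q − p.
As a 4×6 matrix over Z this has rank 3, with invariant factors (1,1,1).

∂_2: C_2 → C_1 acts by ∂[p,q,r] = [q,r] − [p,r] + [p,q]. For instance
  ∂[1,2,4] = [2,4] − [1,4] + [1,2],
  ∂[2,3,4] = [3,4] − [2,4] + [2,3].
The 6×4 boundary matrix has rank 3 and Smith normal form diag(1,1,1).

Computing H_k = (kernel of ∂_k) / (image of ∂_{k+1}):

  H_0: rank C_0 − rank ∂_1 = 4 − 3 = 1, and the invariant factors of ∂_1 are all 1, so H_0 = Z.
  H_1: rank ker ∂_1 − rank ∂_2 = (6 − 3) − 3 = 0, and the invariant factors of ∂_2 are all 1, so H_1 = 0.
  H_2: rank ker ∂_2 − rank ∂_3 = (4 − 3) − 0 = 1, and there is no ∂_3, so H_2 = Z.

As a check, the Euler characteristic is 4 − 6 + 4 = 2, which agrees with 1 − 0 + 1 = 2.

H_0 ≅ Z,  H_1 = 0,  H_2 ≅ Z.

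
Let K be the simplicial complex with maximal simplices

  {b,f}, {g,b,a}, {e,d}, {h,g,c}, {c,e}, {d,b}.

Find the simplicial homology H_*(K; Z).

We work with the vertex ordering a < b < c < d < e < f < g < h. The simplices of K, each written with vertices in increasing order, are:

  0-simplices (8): a, b, c, d, e, f, g, h
  1-simplices (10): ab, ag, bd, bf, bg, ce, cg, ch, de, gh
  2-simplices (2): abg, cgh

giving chain groups C_0 ≅ Z^8, C_1 ≅ Z^10, C_2 ≅ Z^2.

The boundary map ∂_1: C_1 → C_0 sends each edge [p,q] (with p < q) to q − p. For instance
  ∂gh = h − g.
As a 8×10 matrix over Z this has rank 7, with invariant factors (1,1,1,1,1,1,1).

∂_2: C_2 → C_1 sends each 2-simplex [p,q,r] to [q,r] − [p,r] + [p,q]. For instance
  ∂abg = bg − ag + ab,
  ∂cgh = gh − ch + cg.
The resulting 10×2 matrix has rank 2, and its Smith normal form has invariant factors (1,1).

Reading off H_k = ker ∂_k / im ∂_{k+1}:

  H_0: rank C_0 − rank ∂_1 = 8 − 7 = 1, and the invariant factors of ∂_1 are all 1, so H_0 = Z.
  H_1: rank ker ∂_1 − rank ∂_2 = (10 − 7) − 2 = 1, and the invariant factors of ∂_2 are all 1, so H_1 = Z.
  H_2: rank ker ∂_2 − rank ∂_3 = (2 − 2) − 0 = 0, and there is no ∂_3, so H_2 = 0.

As a check, the Euler characteristic is 8 − 10 + 2 = 0, which agrees with 1 − 1 + 0 = 0.

H_0 ≅ Z,  H_1 ≅ Z,  H_2 = 0.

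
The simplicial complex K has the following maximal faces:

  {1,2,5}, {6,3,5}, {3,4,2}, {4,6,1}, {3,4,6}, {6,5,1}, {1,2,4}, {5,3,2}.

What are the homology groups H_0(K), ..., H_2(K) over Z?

H_0 = Z,  H_1 = 0,  H_2 = Z.

Order the vertices as 1 < 2 < 3 < 4 < 5 < 6. Listing each simplex with vertices in this order, K has dimension 2 with simplices:

  0-simplices (6): [1], [2], [3], [4], [5], [6]
  1-simplices (12): [1,2], [1,4], [1,5], [1,6], [2,3], [2,4], [2,5], [3,4], [3,5], [3,6], [4,6], [5,6]
  2-simplices (8): [1,2,4], [1,2,5], [1,4,6], [1,5,6], [2,3,4], [2,3,5], [3,4,6], [3,5,6]

so the chain groups are C_0 ≅ Z^6, C_1 ≅ Z^12, C_2 ≅ Z^8.

The boundary map ∂_1: C_1 → C_0 is given by ∂[p,q] = [q] − [p]. For instance
  ∂[2,5] = [5] − [2].
As a 6×12 matrix over Z this has rank 5, with invariant factors (1,1,1,1,1).

Boundary ∂_2: C_2 → C_1 maps a triangle to the signed sum of its edges. For instance
  ∂[3,4,6] = [4,6] − [3,6] + [3,4],
  ∂[1,4,6] = [4,6] − [1,6] + [1,4].
This gives a 12×8 integer matrix of rank 7; reducing to Smith normal form yields diagonal entries (1,1,1,1,1,1,1).

From H_k ≅ ker(∂_k) / im(∂_{k+1}) we obtain:

  H_0: rank C_0 − rank ∂_1 = 6 − 5 = 1, and the invariant factors of ∂_1 are all 1, so H_0 ≅ Z.
  H_1: rank ker ∂_1 − rank ∂_2 = (12 − 5) − 7 = 0, and the invariant factors of ∂_2 are all 1, so H_1 ≅ 0.
  H_2: rank ker ∂_2 − rank ∂_3 = (8 − 7) − 0 = 1, and there is no ∂_3, so H_2 ≅ Z.

As a check, the Euler characteristic is 6 − 12 + 8 = 2, which agrees with 1 − 0 + 1 = 2.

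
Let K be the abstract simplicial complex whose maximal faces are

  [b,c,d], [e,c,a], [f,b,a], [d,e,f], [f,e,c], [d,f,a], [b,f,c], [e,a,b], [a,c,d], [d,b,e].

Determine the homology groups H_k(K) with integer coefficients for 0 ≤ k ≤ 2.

H_0 ≅ Z,  H_1 ≅ Z_2,  H_2 = 0.

Fix the vertex order a < b < c < d < e < f and write every simplex with vertices in increasing order. Then dim K = 2 and the simplices of K are:

  0-simplices (6): a, b, c, d, e, f
  1-simplices (15): ab, ac, ad, ae, af, bc, bd, be, bf, cd, ce, cf, de, df, ef
  2-simplices (10): abe, abf, acd, ace, adf, bcd, bcf, bde, cef, def

giving chain groups C_0 ≅ Z^6, C_1 ≅ Z^15, C_2 ≅ Z^10.

The boundary map ∂_1: C_1 → C_0 is given by ∂[p,q] = [q] − [p]. For instance
  ∂df = f − d.
The 6×15 boundary matrix has rank 5 and Smith normal form diag(1,1,1,1,1).

Boundary ∂_2: C_2 → C_1 sends each 2-simplex [p,q,r] to [q,r] − [p,r] + [p,q]. For instance
  ∂abe = be − ae + ab,
  ∂bcf = cf − bf + bc.
This gives a 15×10 integer matrix of rank 10; reducing to Smith normal form yields diagonal entries (1,1,1,1,1,1,1,1,1,2).

From H_k ≅ ker(∂_k) / im(∂_{k+1}) we obtain:

  H_0: rank C_0 − rank ∂_1 = 6 − 5 = 1, and the invariant factors of ∂_1 are all 1, so H_0 = Z.
  H_1: rank ker ∂_1 − rank ∂_2 = (15 − 5) − 10 = 0, and ∂_2 has invariant factor 2 > 1, so H_1 = Z_2.
  H_2: rank ker ∂_2 − rank ∂_3 = (10 − 10) − 0 = 0, and there is no ∂_3, so H_2 = 0.

As a check, the Euler characteristic is 6 − 15 + 10 = 1, which agrees with 1 − 0 + 0 = 1.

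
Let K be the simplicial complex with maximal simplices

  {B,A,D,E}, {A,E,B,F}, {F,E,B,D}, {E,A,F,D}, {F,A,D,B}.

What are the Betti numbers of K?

b_0 = 1, b_1 = 0, b_2 = 0, b_3 = 1.

Fix the vertex order A < B < D < E < F and write every simplex with vertices in increasing order. Then dim K = 3 and the simplices of K are:

  0-simplices (5): A, B, D, E, F
  1-simplices (10): AB, AD, AE, AF, BD, BE, BF, DE, DF, EF
  2-simplices (10): ABD, ABE, ABF, ADE, ADF, AEF, BDE, BDF, BEF, DEF
  3-simplices (5): ABDE, ABDF, ABEF, ADEF, BDEF

giving chain groups C_0 ≅ Z^5, C_1 ≅ Z^10, C_2 ≅ Z^10, C_3 ≅ Z^5.

∂_1: C_1 → C_0 is given by ∂[p,q] = [q] − [p]. For instance
  ∂DE = E − D.
The resulting 5×10 matrix has rank 4, and its Smith normal form has invariant factors (1,1,1,1).

The boundary map ∂_2: C_2 → C_1 maps a triangle to the signed sum of its edges. For instance
  ∂ABF = BF − AF + AB,
  ∂ADF = DF − AF + AD.
As a 10×10 matrix over Z this has rank 6, with invariant factors (1,1,1,1,1,1).

Boundary ∂_3: C_3 → C_2 sends each 3-simplex σ to the alternating sum Σ_i (−1)^i (σ with its i-th vertex removed). For instance
  ∂ABDF = BDF − ADF + ABF − ABD,
  ∂ADEF = DEF − AEF + ADF − ADE.
As a 10×5 matrix over Z this has rank 4, with invariant factors (1,1,1,1).

Reading off H_k = ker ∂_k / im ∂_{k+1}:

  H_0: rank C_0 − rank ∂_1 = 5 − 4 = 1, and the invariant factors of ∂_1 are all 1, so H_0 = Z.
  H_1: rank ker ∂_1 − rank ∂_2 = (10 − 4) − 6 = 0, and the invariant factors of ∂_2 are all 1, so H_1 = 0.
  H_2: rank ker ∂_2 − rank ∂_3 = (10 − 6) − 4 = 0, and the invariant factors of ∂_3 are all 1, so H_2 = 0.
  H_3: rank ker ∂_3 − rank ∂_4 = (5 − 4) − 0 = 1, and there is no ∂_4, so H_3 = Z.

(K is a triangulation of the 3-sphere S^3.)

Hence the Betti numbers are b_0 = 1, b_1 = 0, b_2 = 0, b_3 = 1.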